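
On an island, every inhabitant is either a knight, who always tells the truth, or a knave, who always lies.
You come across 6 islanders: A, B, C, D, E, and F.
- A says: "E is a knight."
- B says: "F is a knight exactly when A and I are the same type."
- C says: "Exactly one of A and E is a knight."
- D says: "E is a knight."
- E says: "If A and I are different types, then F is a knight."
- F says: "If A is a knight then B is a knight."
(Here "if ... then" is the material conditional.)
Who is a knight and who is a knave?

A is a knight, B is a knight, C is a knave, D is a knight, E is a knight, and F is a knight.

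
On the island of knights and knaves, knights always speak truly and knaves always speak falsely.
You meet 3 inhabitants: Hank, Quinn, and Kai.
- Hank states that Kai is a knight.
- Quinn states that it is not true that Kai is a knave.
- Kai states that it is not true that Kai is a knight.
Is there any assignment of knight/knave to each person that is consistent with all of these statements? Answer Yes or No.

No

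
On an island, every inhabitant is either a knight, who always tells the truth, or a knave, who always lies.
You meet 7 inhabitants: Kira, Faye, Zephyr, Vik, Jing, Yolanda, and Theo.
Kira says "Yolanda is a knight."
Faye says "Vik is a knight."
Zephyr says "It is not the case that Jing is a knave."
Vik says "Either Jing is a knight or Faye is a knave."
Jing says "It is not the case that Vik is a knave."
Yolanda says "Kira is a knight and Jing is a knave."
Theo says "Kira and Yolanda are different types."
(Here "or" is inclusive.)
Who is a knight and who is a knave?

Knights: Faye, Zephyr, Vik, and Jing. Knaves: Kira, Yolanda, and Theo.

Kira (knave): "Yolanda is a knight" — False. ✓
Faye is a knight; "Vik is a knight" is True, as required.
Zephyr is a knight, and the claim "it is not the case that Jing is a knave" is indeed True.
As a knight, Vik's statement "either Jing is a knight or Faye is a knave" should be True; it is.
Jing is a knight, so "it is not the case that Vik is a knave" must be True — and it is.
Yolanda (knave): "Kira is a knight and Jing is a knave" — False. ✓
Theo is a knave; "Kira and Yolanda are different types" is False, as required.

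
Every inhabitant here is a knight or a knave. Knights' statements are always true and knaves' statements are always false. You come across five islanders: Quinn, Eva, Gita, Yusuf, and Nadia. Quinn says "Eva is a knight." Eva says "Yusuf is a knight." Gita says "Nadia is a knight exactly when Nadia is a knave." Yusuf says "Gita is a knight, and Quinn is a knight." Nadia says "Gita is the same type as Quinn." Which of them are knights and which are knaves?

Quinn is a knave, and the claim "Eva is a knight" is indeed false.
Eva is a knave, and the claim "Yusuf is a knight" is indeed false.
Since Gita is a knave, "Nadia is a knight exactly when Nadia is a knave" needs to be false, which holds.
Yusuf is a knave, and the claim "Gita is a knight, and Quinn is a knight" is indeed false.
Since Nadia is a knight, "Gita is the same type as Quinn" needs to be True, which holds.

Knights: Nadia. Knaves: Quinn, Eva, Gita, and Yusuf.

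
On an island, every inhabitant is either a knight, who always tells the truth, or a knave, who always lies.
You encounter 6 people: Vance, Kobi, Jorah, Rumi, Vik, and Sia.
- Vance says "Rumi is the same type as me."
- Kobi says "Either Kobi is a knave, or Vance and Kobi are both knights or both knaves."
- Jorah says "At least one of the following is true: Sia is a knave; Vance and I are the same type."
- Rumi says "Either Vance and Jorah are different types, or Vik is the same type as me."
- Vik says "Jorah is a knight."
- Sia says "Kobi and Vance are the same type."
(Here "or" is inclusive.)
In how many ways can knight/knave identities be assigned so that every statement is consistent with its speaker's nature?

2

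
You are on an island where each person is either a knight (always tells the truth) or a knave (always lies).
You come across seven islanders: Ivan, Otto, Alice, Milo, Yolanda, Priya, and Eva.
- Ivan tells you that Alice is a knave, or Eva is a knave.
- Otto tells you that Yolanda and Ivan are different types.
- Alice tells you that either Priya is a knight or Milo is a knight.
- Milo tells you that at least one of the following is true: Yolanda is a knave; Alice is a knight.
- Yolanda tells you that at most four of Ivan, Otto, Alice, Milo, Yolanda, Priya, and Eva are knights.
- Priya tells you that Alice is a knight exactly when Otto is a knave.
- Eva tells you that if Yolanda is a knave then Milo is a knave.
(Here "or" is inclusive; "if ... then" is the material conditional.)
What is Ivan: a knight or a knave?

Ivan is a knight.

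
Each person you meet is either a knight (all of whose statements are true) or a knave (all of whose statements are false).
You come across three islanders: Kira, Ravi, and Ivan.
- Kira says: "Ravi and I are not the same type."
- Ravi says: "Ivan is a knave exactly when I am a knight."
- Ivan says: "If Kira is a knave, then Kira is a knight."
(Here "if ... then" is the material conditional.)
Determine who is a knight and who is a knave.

Suppose Kira is a knight. Then Kira's statement "Ravi and I are not the same type" would have to be true. Checking the 4 ways to assign the others, none is consistent with every speaker.
(For instance, with Ravi=knave, Ivan=knave, Ivan's claim "if Kira is a knave, then Kira is a knight" comes out true where it would need to be false.)
So Kira must be a knave, making "Ravi and I are not the same type" false. Taking Kira=knave, Ravi=knave, Ivan=knave, each remaining statement checks out:
  Ravi (knave): "Ivan is a knave exactly when I am a knight" — false. ✓
  Ivan (knave): "if Kira is a knave, then Kira is a knight" — false. ✓
This is the unique consistent assignment.

Kira is a knave, Ravi is a knave, and Ivan is a knave.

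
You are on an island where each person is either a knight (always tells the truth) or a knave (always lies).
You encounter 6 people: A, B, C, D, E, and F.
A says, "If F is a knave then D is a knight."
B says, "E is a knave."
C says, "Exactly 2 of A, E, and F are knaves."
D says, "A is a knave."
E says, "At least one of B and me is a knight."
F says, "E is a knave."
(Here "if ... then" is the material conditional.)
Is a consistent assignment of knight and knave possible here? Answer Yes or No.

No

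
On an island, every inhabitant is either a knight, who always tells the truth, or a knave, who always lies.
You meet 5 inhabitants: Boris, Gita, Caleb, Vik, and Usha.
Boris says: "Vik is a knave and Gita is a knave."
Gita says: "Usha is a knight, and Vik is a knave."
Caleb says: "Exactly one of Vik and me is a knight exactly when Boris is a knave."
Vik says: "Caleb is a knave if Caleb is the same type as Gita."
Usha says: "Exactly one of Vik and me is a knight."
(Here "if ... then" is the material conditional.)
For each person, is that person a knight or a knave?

Boris is a knave, Gita is a knight, Caleb is a knight, Vik is a knave, and Usha is a knight.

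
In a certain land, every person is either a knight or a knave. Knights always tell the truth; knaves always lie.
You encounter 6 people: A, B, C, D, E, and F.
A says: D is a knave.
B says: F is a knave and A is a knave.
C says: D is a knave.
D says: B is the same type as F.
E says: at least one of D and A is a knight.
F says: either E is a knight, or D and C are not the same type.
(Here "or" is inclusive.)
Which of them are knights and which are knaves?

Since A is a knight, "D is a knave" needs to be True, which holds.
Since B is a knave, "F is a knave and A is a knave" needs to be False, which holds.
C is a knight; "D is a knave" is True, as required.
D is a knave, so "B is the same type as F" must be False — and it is.
Since E is a knight, "at least one of D and A is a knight" needs to be True, which holds.
F is a knight, and the claim "either E is a knight, or D and C are not the same type" is indeed True.

A is a knight, B is a knave, C is a knight, D is a knave, E is a knight, and F is a knight.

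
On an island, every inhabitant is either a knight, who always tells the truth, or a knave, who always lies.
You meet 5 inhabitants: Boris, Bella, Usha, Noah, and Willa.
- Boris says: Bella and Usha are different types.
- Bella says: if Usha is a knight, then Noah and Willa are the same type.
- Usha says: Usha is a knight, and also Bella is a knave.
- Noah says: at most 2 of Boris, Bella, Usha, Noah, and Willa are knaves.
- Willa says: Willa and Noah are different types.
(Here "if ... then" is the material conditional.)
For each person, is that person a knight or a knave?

Suppose Boris is a knave. Then Boris's statement "Bella and Usha are different types" would have to be false. Checking the 16 ways to assign the others, none is consistent with every speaker.
(For instance, with Bella=knight, Usha=knave, Noah=knave, Willa=knave, Boris's claim "Bella and Usha are different types" comes out true where it would need to be false.)
So Boris must be a knight, making "Bella and Usha are different types" true. Taking Boris=knight, Bella=knight, Usha=knave, Noah=knave, Willa=knave, each remaining statement checks out:
  Bella (knight): "if Usha is a knight, then Noah and Willa are the same type" — true. ✓
  Usha (knave): "Usha is a knight, and also Bella is a knave" — false. ✓
  Noah (knave): "at most 2 of Boris, Bella, Usha, Noah, and Willa are knaves" — false. ✓
  Willa (knave): "Willa and Noah are different types" — false. ✓
This is the unique consistent assignment.

Boris is a knight, Bella is a knight, Usha is a knave, Noah is a knave, and Willa is a knave.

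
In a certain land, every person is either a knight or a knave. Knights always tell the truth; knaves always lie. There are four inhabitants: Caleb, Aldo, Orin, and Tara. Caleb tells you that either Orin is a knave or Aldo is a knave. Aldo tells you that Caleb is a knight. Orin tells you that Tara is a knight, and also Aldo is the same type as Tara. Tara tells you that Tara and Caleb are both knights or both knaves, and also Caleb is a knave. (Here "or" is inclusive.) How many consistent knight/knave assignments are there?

Consistent assignments:
  Caleb=knight, Aldo=knight, Orin=knave, Tara=knave

1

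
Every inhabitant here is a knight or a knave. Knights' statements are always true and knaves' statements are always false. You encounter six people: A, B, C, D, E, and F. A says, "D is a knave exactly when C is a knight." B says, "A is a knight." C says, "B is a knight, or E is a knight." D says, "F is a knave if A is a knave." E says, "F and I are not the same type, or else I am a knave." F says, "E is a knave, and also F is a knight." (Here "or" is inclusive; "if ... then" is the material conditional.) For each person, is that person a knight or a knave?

A is a knave; "D is a knave exactly when C is a knight" is false, as required.
B (knave): "A is a knight" — false. ✓
Since C is a knight, "B is a knight, or E is a knight" needs to be true, which holds.
D (knight): "F is a knave if A is a knave" — true. ✓
E is a knight, and the claim "F and I are not the same type, or else I am a knave" is indeed true.
F is a knave, and the claim "E is a knave, and also F is a knight" is indeed false.

Knights: C, D, and E. Knaves: A, B, and F.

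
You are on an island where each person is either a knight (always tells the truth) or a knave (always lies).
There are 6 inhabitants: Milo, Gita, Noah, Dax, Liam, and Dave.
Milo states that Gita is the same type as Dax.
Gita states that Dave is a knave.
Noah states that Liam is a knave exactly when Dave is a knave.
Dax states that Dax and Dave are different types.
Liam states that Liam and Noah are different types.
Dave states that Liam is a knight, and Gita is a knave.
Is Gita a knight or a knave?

Gita is a knight.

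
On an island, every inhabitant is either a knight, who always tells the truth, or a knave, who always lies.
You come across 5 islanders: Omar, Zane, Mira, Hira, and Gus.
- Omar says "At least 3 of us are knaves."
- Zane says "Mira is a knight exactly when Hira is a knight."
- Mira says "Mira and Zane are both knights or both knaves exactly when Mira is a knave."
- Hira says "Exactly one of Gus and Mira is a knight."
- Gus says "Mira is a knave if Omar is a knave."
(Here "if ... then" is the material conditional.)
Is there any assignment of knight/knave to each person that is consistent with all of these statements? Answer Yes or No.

Checking all 32 assignments, each has at least one speaker whose statement's truth value contradicts their type.

No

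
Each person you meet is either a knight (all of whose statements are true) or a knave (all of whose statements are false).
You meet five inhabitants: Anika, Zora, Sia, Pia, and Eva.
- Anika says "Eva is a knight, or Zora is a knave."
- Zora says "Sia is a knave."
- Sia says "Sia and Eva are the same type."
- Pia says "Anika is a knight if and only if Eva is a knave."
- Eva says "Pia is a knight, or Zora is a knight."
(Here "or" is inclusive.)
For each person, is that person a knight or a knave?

Knights: Anika, Zora, and Eva. Knaves: Sia and Pia.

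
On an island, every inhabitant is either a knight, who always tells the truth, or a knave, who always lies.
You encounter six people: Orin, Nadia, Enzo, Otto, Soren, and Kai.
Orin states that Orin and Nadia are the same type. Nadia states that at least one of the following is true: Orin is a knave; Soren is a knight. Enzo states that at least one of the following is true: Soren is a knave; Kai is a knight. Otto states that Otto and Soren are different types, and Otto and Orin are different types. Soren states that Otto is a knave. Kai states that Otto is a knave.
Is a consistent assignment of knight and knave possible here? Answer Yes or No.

Yes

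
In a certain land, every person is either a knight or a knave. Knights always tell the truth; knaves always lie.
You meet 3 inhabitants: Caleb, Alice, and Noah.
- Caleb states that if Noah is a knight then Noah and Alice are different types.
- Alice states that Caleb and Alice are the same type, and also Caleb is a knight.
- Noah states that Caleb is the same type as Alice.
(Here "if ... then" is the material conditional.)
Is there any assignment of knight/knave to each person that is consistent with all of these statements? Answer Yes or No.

Yes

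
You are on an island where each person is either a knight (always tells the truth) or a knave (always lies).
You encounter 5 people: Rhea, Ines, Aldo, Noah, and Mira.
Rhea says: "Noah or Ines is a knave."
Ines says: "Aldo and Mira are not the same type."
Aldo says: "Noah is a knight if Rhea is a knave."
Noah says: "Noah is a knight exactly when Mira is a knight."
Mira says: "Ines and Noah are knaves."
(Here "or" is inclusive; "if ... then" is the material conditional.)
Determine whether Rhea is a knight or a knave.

Rhea is a knight.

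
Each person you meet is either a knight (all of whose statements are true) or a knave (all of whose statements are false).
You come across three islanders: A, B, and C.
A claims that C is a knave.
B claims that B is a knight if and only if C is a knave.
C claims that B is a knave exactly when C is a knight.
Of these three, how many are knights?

1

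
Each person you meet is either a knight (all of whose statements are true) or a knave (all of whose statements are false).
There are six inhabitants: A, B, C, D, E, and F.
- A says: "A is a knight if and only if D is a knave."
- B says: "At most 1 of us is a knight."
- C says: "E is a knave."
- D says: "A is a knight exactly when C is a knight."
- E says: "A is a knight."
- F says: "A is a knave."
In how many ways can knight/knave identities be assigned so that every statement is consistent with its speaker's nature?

2

Consistent assignments:
  A=knight, B=knave, C=knave, D=knave, E=knight, F=knave
  A=knave, B=knave, C=knight, D=knave, E=knave, F=knight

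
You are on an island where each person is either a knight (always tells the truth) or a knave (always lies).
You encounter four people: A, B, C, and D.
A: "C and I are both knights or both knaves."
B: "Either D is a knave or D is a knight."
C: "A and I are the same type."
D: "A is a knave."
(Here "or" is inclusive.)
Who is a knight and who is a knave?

A is a knight; "C and I are both knights or both knaves" is true, as required.
B is a knight, and the claim "either D is a knave or D is a knight" is indeed true.
C is a knight; "A and I are the same type" is true, as required.
D is a knave; "A is a knave" is False, as required.

Knights: A, B, and C. Knaves: D.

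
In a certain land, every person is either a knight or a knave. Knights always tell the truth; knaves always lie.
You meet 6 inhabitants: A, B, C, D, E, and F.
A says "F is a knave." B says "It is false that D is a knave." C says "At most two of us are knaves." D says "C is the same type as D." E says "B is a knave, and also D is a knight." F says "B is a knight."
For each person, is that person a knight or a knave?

A is a knave, B is a knight, C is a knight, D is a knight, E is a knave, and F is a knight.

A is a knave, and the claim "F is a knave" is indeed false.
Since B is a knight, "it is false that D is a knave" needs to be true, which holds.
As a knight, C's statement "at most two of us are knaves" should be true; it is.
D (knight): "C is the same type as D" — true. ✓
As a knave, E's statement "B is a knave, and also D is a knight" should be false; it is.
F is a knight, so "B is a knight" must be true — and it is.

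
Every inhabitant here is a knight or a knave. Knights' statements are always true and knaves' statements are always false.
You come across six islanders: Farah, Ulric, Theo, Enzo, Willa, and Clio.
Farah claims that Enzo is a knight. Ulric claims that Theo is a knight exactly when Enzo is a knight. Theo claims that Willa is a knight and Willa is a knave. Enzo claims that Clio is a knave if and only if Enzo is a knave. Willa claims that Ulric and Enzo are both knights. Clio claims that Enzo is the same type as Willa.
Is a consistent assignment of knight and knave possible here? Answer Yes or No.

Yes

One consistent assignment: Farah=knave, Ulric=knight, Theo=knave, Enzo=knave, Willa=knave, Clio=knight.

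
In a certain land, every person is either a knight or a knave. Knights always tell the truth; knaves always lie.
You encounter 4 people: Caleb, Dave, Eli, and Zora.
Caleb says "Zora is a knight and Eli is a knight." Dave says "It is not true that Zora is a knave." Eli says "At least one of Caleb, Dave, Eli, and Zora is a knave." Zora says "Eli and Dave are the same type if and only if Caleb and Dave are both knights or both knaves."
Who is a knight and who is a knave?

Caleb is a knave, Dave is a knave, Eli is a knight, and Zora is a knave.

Caleb (knave): "Zora is a knight and Eli is a knight" — false. ✓
Dave (knave): "it is not true that Zora is a knave" — false. ✓
Since Eli is a knight, "at least one of Caleb, Dave, Eli, and Zora is a knave" needs to be true, which holds.
As a knave, Zora's statement "Eli and Dave are the same type if and only if Caleb and Dave are both knights or both knaves" should be false; it is.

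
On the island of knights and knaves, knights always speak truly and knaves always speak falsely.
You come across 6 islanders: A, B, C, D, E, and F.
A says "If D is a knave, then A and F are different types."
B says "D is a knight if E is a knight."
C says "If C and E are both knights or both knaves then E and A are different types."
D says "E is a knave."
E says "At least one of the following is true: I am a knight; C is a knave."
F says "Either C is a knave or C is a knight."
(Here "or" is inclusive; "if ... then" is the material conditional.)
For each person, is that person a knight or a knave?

A is a knight, B is a knight, C is a knight, D is a knight, E is a knave, and F is a knight.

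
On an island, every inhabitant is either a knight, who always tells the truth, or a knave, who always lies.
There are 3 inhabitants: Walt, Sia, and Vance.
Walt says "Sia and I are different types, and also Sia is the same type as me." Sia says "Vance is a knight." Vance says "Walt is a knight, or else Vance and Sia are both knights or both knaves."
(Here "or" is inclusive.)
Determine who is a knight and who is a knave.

Walt is a knave, so "Sia and I are different types, and also Sia is the same type as me" must be false — and it is.
Sia is a knight, and the claim "Vance is a knight" is indeed True.
Vance (knight): "Walt is a knight, or else Vance and Sia are both knights or both knaves" — True. ✓

Walt is a knave, Sia is a knight, and Vance is a knight.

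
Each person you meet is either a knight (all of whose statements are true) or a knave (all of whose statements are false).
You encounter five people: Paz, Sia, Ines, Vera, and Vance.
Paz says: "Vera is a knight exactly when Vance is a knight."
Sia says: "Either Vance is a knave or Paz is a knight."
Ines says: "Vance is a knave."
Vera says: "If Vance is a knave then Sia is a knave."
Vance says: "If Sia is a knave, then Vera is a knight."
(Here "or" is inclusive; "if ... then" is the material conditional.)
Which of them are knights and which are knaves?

Paz is a knight, Sia is a knight, Ines is a knave, Vera is a knight, and Vance is a knight.

Paz (knight): "Vera is a knight exactly when Vance is a knight" — True. ✓
Sia (knight): "either Vance is a knave or Paz is a knight" — True. ✓
Ines is a knave, and the claim "Vance is a knave" is indeed False.
Since Vera is a knight, "if Vance is a knave then Sia is a knave" needs to be True, which holds.
Vance is a knight; "if Sia is a knave, then Vera is a knight" is True, as required.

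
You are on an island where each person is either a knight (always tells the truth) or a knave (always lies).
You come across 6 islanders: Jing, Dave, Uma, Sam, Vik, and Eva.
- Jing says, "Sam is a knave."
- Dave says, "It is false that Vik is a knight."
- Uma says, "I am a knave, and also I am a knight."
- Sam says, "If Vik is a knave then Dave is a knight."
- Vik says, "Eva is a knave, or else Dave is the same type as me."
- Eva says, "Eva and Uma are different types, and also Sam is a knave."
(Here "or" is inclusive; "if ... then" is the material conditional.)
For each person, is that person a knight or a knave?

Jing is a knave, and the claim "Sam is a knave" is indeed false.
Dave is a knave, so "it is false that Vik is a knight" must be false — and it is.
As a knave, Uma's statement "I am a knave, and also I am a knight" should be false; it is.
Since Sam is a knight, "if Vik is a knave then Dave is a knight" needs to be true, which holds.
Vik is a knight; "Eva is a knave, or else Dave is the same type as me" is true, as required.
Eva is a knave, and the claim "Eva and Uma are different types, and also Sam is a knave" is indeed false.

Jing is a knave, Dave is a knave, Uma is a knave, Sam is a knight, Vik is a knight, and Eva is a knave.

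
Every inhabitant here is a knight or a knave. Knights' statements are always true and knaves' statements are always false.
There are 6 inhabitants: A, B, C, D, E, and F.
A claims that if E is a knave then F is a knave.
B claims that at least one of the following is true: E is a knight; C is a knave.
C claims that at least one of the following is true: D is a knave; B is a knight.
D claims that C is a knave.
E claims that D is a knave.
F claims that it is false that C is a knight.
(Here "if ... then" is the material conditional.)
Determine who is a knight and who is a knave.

A is a knight, B is a knight, C is a knight, D is a knave, E is a knight, and F is a knave.

As a knight, A's statement "if E is a knave then F is a knave" should be true; it is.
B is a knight, and the claim "at least one of the following is true: E is a knight; C is a knave" is indeed true.
C is a knight; "at least one of the following is true: D is a knave; B is a knight" is true, as required.
D (knave): "C is a knave" — false. ✓
E is a knight; "D is a knave" is true, as required.
F (knave): "it is false that C is a knight" — false. ✓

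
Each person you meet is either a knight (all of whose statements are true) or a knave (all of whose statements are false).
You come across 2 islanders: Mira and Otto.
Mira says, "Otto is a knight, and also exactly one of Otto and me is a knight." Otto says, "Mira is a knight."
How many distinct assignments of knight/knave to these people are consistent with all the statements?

1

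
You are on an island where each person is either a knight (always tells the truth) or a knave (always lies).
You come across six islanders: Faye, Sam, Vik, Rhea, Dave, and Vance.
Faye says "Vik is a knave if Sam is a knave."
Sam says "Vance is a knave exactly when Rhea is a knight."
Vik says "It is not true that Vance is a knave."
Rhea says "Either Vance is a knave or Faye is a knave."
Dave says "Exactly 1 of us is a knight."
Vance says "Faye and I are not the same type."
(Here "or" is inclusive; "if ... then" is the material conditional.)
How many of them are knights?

The unique consistent assignment is Faye=knave, Sam=knave, Vik=knight, Rhea=knight, Dave=knave, Vance=knight.
That has 3 knights.

3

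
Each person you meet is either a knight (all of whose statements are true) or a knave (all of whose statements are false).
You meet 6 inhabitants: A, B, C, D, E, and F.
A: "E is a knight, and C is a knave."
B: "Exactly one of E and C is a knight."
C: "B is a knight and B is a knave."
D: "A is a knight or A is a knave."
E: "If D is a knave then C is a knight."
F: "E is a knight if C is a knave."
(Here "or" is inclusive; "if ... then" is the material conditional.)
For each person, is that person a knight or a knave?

A is a knight, B is a knight, C is a knave, D is a knight, E is a knight, and F is a knight.

As a knight, A's statement "E is a knight, and C is a knave" should be True; it is.
B is a knight; "exactly one of E and C is a knight" is True, as required.
C is a knave; "B is a knight and B is a knave" is False, as required.
D is a knight, and the claim "A is a knight or A is a knave" is indeed True.
E is a knight, and the claim "if D is a knave then C is a knight" is indeed True.
Since F is a knight, "E is a knight if C is a knave" needs to be True, which holds.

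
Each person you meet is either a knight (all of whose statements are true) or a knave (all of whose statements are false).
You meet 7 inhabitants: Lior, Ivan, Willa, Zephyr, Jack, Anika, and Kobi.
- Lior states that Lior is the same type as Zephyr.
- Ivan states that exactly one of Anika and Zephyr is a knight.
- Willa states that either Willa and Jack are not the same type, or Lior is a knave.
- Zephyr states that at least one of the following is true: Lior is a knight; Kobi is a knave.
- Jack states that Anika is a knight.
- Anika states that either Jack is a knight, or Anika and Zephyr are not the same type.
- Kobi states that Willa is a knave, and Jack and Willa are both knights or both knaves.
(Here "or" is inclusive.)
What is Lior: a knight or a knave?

Consistent assignments: {Lior=knave, Ivan=knave, Willa=knight, Zephyr=knight, Jack=knight, Anika=knight, Kobi=knave}
In every consistent assignment, Lior is a knave.

Lior is a knave.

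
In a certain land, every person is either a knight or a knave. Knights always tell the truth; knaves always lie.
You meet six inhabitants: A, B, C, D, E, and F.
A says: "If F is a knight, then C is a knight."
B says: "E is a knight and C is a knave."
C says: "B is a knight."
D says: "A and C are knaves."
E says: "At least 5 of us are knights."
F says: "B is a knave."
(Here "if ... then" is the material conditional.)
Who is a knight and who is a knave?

A is a knave, so "if F is a knight, then C is a knight" must be false — and it is.
As a knave, B's statement "E is a knight and C is a knave" should be false; it is.
Since C is a knave, "B is a knight" needs to be false, which holds.
Since D is a knight, "A and C are knaves" needs to be True, which holds.
As a knave, E's statement "at least 5 of us are knights" should be false; it is.
F is a knight; "B is a knave" is True, as required.

A is a knave, B is a knave, C is a knave, D is a knight, E is a knave, and F is a knight.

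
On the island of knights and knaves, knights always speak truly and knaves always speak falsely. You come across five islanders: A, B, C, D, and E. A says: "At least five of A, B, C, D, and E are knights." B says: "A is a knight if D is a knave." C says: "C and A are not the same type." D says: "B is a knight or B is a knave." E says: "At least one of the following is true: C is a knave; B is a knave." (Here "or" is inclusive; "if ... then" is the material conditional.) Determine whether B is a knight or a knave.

B is a knight.

Consistent assignments: {A=knave, B=knight, C=knight, D=knight, E=knave}; {A=knave, B=knight, C=knave, D=knight, E=knight}
In every consistent assignment, B is a knight.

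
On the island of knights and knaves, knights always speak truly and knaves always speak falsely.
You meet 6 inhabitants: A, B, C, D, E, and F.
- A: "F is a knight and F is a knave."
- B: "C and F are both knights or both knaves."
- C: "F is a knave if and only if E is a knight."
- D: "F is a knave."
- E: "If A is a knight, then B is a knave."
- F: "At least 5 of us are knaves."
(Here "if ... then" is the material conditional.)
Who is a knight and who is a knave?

A is a knave, B is a knave, C is a knight, D is a knight, E is a knight, and F is a knave.

As a knave, A's statement "F is a knight and F is a knave" should be False; it is.
B is a knave, and the claim "C and F are both knights or both knaves" is indeed False.
Since C is a knight, "F is a knave if and only if E is a knight" needs to be True, which holds.
Since D is a knight, "F is a knave" needs to be True, which holds.
E is a knight; "if A is a knight, then B is a knave" is True, as required.
F is a knave, so "at least 5 of us are knaves" must be False — and it is.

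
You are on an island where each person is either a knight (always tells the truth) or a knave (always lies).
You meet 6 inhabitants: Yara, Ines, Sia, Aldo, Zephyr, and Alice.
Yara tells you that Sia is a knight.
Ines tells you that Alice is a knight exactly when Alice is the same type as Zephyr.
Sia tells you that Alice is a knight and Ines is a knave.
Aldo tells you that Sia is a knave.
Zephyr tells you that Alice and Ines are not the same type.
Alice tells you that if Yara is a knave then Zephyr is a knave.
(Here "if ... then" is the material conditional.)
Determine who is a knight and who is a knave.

Yara is a knave, Ines is a knight, Sia is a knave, Aldo is a knight, Zephyr is a knight, and Alice is a knave.

Yara is a knave, and the claim "Sia is a knight" is indeed False.
As a knight, Ines's statement "Alice is a knight exactly when Alice is the same type as Zephyr" should be True; it is.
Sia (knave): "Alice is a knight and Ines is a knave" — False. ✓
Aldo is a knight, and the claim "Sia is a knave" is indeed True.
Since Zephyr is a knight, "Alice and Ines are not the same type" needs to be True, which holds.
Alice is a knave, so "if Yara is a knave then Zephyr is a knave" must be False — and it is.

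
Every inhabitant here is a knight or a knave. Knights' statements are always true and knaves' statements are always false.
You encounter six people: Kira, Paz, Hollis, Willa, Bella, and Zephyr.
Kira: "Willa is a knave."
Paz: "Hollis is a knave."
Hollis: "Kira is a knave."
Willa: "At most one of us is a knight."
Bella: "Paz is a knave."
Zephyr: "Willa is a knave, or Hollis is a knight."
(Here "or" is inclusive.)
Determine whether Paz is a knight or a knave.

Paz is a knight.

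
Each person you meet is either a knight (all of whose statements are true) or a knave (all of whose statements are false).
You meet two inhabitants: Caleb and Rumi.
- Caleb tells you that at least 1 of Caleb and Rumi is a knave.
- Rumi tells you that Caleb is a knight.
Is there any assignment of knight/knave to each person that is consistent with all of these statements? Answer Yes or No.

No

Checking all 4 assignments, each has at least one speaker whose statement's truth value contradicts their type.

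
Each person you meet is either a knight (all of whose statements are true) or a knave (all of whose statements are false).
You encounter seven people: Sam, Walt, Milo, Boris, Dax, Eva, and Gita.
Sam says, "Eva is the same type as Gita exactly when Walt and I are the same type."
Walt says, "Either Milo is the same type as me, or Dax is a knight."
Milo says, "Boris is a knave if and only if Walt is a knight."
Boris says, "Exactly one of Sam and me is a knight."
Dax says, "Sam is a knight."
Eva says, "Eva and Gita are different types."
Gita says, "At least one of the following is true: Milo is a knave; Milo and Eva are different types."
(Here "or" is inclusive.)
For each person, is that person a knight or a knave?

Knights: Milo, Boris, and Eva. Knaves: Sam, Walt, Dax, and Gita.

Since Sam is a knave, "Eva is the same type as Gita exactly when Walt and I are the same type" needs to be false, which holds.
Since Walt is a knave, "either Milo is the same type as me, or Dax is a knight" needs to be false, which holds.
Milo is a knight; "Boris is a knave if and only if Walt is a knight" is True, as required.
Boris is a knight; "exactly one of Sam and me is a knight" is True, as required.
Dax (knave): "Sam is a knight" — false. ✓
Since Eva is a knight, "Eva and Gita are different types" needs to be True, which holds.
Gita is a knave, and the claim "at least one of the following is true: Milo is a knave; Milo and Eva are different types" is indeed false.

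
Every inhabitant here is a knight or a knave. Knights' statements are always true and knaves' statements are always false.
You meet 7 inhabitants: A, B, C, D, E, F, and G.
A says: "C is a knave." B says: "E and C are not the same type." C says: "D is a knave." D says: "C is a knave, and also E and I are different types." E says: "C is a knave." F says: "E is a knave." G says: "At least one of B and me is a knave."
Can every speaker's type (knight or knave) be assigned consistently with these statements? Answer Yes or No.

No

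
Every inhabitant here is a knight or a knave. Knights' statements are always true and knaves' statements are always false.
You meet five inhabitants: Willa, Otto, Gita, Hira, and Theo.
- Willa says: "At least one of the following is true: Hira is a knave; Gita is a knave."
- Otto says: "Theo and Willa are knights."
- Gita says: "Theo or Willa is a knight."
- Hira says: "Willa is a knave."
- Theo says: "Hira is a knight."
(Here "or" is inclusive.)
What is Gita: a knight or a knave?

Gita is a knight.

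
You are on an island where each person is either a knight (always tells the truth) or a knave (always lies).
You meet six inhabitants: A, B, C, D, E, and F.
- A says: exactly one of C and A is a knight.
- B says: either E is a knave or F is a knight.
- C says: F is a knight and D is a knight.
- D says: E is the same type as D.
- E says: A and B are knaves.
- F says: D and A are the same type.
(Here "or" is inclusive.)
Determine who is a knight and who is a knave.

A is a knave, B is a knave, C is a knave, D is a knight, E is a knight, and F is a knave.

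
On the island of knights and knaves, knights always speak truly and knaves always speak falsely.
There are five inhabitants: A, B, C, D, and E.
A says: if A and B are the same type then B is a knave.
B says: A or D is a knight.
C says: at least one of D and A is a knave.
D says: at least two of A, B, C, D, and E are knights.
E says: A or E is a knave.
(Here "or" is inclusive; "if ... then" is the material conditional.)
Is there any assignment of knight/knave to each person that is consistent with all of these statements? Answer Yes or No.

No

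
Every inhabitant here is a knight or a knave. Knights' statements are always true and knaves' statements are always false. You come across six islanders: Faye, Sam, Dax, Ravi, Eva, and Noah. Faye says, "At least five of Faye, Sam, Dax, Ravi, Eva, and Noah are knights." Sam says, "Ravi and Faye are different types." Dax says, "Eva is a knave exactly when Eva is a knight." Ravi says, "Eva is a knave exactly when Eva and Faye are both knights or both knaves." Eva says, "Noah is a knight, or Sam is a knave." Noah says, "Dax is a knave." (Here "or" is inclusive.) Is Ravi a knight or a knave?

Ravi is a knight.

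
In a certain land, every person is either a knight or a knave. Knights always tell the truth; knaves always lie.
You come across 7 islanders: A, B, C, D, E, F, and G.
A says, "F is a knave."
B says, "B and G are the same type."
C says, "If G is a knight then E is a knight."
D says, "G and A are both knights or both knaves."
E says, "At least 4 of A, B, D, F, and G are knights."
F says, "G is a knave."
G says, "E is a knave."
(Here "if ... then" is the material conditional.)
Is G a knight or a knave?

G is a knight.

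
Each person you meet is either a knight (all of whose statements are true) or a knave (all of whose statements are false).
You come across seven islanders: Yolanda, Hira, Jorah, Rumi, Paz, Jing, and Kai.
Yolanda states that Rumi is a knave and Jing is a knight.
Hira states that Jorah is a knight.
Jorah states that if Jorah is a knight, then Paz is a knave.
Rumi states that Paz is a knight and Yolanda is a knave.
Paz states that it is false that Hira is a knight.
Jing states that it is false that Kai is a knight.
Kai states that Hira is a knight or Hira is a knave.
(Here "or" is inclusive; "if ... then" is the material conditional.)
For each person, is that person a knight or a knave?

Yolanda is a knave, Hira is a knight, Jorah is a knight, Rumi is a knave, Paz is a knave, Jing is a knave, and Kai is a knight.

Since Yolanda is a knave, "Rumi is a knave and Jing is a knight" needs to be false, which holds.
Hira is a knight, so "Jorah is a knight" must be true — and it is.
Jorah (knight): "if Jorah is a knight, then Paz is a knave" — true. ✓
Since Rumi is a knave, "Paz is a knight and Yolanda is a knave" needs to be false, which holds.
Paz is a knave, and the claim "it is false that Hira is a knight" is indeed false.
Since Jing is a knave, "it is false that Kai is a knight" needs to be false, which holds.
Kai is a knight, and the claim "Hira is a knight or Hira is a knave" is indeed true.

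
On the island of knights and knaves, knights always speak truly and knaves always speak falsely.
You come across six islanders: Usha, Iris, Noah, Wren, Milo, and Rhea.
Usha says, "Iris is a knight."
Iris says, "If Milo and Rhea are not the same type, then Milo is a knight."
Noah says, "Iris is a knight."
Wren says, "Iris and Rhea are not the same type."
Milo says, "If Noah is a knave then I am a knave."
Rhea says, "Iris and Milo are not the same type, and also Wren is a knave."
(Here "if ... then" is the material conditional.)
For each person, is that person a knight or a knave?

Knights: Usha, Iris, Noah, Wren, and Milo. Knaves: Rhea.

As a knight, Usha's statement "Iris is a knight" should be true; it is.
As a knight, Iris's statement "if Milo and Rhea are not the same type, then Milo is a knight" should be true; it is.
Noah is a knight, so "Iris is a knight" must be true — and it is.
As a knight, Wren's statement "Iris and Rhea are not the same type" should be true; it is.
Milo (knight): "if Noah is a knave then I am a knave" — true. ✓
Since Rhea is a knave, "Iris and Milo are not the same type, and also Wren is a knave" needs to be False, which holds.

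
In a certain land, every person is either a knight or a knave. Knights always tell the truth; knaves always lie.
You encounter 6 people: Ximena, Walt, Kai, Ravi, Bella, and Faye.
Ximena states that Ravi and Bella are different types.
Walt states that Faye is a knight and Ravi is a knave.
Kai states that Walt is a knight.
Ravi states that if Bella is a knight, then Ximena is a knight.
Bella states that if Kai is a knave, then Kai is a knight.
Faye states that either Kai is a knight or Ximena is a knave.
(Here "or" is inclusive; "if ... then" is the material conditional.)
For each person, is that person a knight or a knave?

Knights: Ximena and Ravi. Knaves: Walt, Kai, Bella, and Faye.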